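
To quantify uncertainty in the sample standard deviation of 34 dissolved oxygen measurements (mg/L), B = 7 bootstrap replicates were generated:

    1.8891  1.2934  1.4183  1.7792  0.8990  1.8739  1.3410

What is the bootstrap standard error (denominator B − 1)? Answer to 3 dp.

Bootstrap SE is the standard deviation of the 7 replicate standard deviations.
Mean of replicates: (1.8891 + 1.2934 + 1.4183 + 1.7792 + 0.8990 + 1.8739 + 1.3410) / 7 = 10.49390 / 7 = 1.49913
Sum of squared deviations: (+0.38997)² + (−0.20573)² + (−0.08083)² + (+0.28007)² + (−0.60013)² + (+0.37477)² + (−0.15813)² = 0.80499
Variance = 0.80499 / 6 = 0.13416
SE* = √0.13416

SE* = 0.366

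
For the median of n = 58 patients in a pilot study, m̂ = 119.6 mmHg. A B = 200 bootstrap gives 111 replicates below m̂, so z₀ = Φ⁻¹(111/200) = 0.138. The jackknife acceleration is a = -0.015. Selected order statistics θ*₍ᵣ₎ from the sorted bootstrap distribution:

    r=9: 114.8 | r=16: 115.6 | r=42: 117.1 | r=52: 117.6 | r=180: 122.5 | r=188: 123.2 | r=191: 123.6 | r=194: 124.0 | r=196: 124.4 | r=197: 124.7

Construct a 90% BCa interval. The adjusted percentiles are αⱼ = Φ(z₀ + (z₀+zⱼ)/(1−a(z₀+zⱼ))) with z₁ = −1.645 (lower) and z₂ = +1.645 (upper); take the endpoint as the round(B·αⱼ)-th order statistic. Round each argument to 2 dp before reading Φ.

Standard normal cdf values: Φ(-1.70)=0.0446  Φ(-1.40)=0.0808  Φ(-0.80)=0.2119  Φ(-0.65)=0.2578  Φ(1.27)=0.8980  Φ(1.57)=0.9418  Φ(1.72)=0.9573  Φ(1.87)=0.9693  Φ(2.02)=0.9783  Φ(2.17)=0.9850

(115.6, 124.0)

Lower: z₀ + z₁ = 0.138 + (-1.645) = -1.507; 1 − a(z₀+z₁) = 1 − (-0.015)(-1.507) = 0.9774; argument = 0.138 + (-1.507)/0.9774 = -1.4039 → -1.40.
α₁ = Φ(-1.40) = 0.0808; rank = round(200 × 0.0808) = 16; θ*₍16₎ = 115.6.
Upper: z₀ + z₂ = 1.783; 1 − a(z₀+z₂) = 1.0267; argument = 1.8746 → 1.87; α₂ = 0.9693; rank = 194; θ*₍194₎ = 124.0.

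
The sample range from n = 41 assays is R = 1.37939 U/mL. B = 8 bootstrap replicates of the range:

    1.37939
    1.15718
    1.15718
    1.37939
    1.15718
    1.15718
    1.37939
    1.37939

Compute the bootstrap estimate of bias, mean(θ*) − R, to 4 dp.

bias = −0.1111

mean(θ*) = (1.37939 + 1.15718 + 1.15718 + 1.37939 + 1.15718 + 1.15718 + 1.37939 + 1.37939) / 8 = 1.26829
bias = 1.26829 − 1.37939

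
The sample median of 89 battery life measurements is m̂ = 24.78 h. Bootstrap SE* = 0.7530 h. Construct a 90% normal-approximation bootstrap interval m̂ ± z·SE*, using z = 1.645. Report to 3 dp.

Margin = 1.645 × 0.7530 = 1.2387
Interval: 24.78 ± 1.2387

(23.541, 26.019)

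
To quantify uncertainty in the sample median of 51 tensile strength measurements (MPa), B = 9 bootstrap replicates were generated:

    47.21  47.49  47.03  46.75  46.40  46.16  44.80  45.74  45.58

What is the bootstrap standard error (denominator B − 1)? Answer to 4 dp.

SE* = 0.8709

Bootstrap SE is the standard deviation of the 9 replicate medians.
Mean of replicates: (47.21 + 47.49 + 47.03 + 46.75 + 46.40 + 46.16 + 44.80 + 45.74 + 45.58) / 9 = 417.16000 / 9 = 46.35111
Sum of squared deviations: (+0.85889)² + (+1.13889)² + (+0.67889)² + (+0.39889)² + (+0.04889)² + (−0.19111)² + (−1.55111)² + (−0.61111)² + (−0.77111)² = 6.06769
Variance = 6.06769 / 8 = 0.75846
SE* = √0.75846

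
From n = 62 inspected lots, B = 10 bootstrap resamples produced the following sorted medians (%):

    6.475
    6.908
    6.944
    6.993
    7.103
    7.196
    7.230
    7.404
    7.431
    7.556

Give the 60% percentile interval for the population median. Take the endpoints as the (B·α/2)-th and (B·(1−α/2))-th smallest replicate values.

(6.908, 7.404)

α = 0.40; lower rank = 10 × 0.200 = 2; upper rank = 10 × 0.800 = 8.
The 2nd smallest replicate is 6.908; the 8th is 7.404.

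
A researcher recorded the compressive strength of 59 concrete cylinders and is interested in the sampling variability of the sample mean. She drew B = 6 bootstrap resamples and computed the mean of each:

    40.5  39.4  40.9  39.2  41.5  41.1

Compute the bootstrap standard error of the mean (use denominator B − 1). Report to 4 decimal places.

SE* = 0.9374

Bootstrap SE is the standard deviation of the 6 replicate means.
Mean of replicates: (40.5 + 39.4 + 40.9 + 39.2 + 41.5 + 41.1) / 6 = 242.60000 / 6 = 40.43333
Sum of squared deviations: (+0.06667)² + (−1.03333)² + (+0.46667)² + (−1.23333)² + (+1.06667)² + (+0.66667)² = 4.39333
Variance = 4.39333 / 5 = 0.87867
SE* = √0.87867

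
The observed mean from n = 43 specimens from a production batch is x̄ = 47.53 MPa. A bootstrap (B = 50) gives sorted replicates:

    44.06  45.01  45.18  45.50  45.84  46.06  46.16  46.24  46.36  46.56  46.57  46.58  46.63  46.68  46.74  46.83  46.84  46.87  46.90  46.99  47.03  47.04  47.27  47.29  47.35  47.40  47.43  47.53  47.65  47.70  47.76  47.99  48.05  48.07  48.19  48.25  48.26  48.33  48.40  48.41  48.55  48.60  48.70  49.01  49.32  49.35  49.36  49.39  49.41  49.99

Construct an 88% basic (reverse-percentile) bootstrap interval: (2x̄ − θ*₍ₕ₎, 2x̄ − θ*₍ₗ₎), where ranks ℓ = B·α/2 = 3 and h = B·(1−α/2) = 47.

(45.70, 49.88)

Percentile endpoints at ranks 3 and 47: θ*₍3₎ = 45.18, θ*₍47₎ = 49.36.
Basic interval reflects these around x̄:
  lower = 2 × 47.53 − 49.36 = 45.70
  upper = 2 × 47.53 − 45.18 = 49.88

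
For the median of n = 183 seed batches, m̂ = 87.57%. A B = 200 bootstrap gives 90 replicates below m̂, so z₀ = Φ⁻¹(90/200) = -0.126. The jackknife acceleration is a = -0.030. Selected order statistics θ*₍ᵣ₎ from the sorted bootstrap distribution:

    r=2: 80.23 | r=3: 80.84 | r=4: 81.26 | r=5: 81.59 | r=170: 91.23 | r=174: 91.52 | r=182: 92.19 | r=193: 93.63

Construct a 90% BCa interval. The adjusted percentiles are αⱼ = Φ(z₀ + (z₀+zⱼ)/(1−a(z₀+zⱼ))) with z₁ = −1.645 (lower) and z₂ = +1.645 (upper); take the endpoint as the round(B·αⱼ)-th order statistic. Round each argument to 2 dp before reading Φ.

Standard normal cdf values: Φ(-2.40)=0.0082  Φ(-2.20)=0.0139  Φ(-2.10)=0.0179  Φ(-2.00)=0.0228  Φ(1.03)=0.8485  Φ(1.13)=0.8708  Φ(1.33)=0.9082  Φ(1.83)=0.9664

Lower: z₀ + z₁ = -0.126 + (-1.645) = -1.771; 1 − a(z₀+z₁) = 1 − (-0.030)(-1.771) = 0.9469; argument = -0.126 + (-1.771)/0.9469 = -1.9964 → -2.00.
α₁ = Φ(-2.00) = 0.0228; rank = round(200 × 0.0228) = 5; θ*₍5₎ = 81.59.
Upper: z₀ + z₂ = 1.519; 1 − a(z₀+z₂) = 1.0456; argument = 1.3268 → 1.33; α₂ = 0.9082; rank = 182; θ*₍182₎ = 92.19.

(81.59, 92.19)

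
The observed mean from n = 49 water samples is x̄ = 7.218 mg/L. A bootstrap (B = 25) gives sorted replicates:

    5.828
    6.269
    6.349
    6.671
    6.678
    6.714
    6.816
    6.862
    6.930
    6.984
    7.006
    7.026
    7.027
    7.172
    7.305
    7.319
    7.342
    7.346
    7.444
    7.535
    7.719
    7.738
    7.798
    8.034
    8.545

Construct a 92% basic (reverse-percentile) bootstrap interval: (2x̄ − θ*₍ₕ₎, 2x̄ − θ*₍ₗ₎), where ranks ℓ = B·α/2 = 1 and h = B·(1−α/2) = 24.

Percentile endpoints at ranks 1 and 24: θ*₍1₎ = 5.828, θ*₍24₎ = 8.034.
Basic interval reflects these around x̄:
  lower = 2 × 7.218 − 8.034 = 6.402
  upper = 2 × 7.218 − 5.828 = 8.608

(6.402, 8.608)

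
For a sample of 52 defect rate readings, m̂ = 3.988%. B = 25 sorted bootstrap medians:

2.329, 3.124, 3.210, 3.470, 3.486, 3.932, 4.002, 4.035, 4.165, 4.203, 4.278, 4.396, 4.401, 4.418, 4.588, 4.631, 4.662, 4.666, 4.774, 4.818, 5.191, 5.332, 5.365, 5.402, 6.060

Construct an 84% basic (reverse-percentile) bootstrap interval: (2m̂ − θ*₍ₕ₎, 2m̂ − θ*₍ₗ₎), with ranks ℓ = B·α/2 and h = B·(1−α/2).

Percentile endpoints at ranks 2 and 23: θ*₍2₎ = 3.124, θ*₍23₎ = 5.365.
Basic interval reflects these around m̂:
  lower = 2 × 3.988 − 5.365 = 2.611
  upper = 2 × 3.988 − 3.124 = 4.852

(2.611, 4.852)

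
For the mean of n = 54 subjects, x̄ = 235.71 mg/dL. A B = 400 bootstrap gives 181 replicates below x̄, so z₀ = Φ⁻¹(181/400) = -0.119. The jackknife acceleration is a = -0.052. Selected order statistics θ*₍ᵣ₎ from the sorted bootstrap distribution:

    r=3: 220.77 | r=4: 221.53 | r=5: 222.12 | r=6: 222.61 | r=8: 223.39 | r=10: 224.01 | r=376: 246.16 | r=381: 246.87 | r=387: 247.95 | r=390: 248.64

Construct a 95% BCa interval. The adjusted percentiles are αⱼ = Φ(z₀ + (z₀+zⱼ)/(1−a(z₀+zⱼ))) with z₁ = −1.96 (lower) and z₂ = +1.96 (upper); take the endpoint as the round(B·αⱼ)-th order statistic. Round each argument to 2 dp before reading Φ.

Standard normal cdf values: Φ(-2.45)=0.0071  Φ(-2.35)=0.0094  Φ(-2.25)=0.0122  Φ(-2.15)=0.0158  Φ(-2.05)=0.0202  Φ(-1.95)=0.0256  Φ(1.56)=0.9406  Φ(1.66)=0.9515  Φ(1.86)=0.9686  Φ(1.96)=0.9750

(220.77, 246.16)

Lower: z₀ + z₁ = -0.119 + (-1.960) = -2.079; 1 − a(z₀+z₁) = 1 − (-0.052)(-2.079) = 0.8919; argument = -0.119 + (-2.079)/0.8919 = -2.4500 → -2.45.
α₁ = Φ(-2.45) = 0.0071; rank = round(400 × 0.0071) = 3; θ*₍3₎ = 220.77.
Upper: z₀ + z₂ = 1.841; 1 − a(z₀+z₂) = 1.0957; argument = 1.5612 → 1.56; α₂ = 0.9406; rank = 376; θ*₍376₎ = 246.16.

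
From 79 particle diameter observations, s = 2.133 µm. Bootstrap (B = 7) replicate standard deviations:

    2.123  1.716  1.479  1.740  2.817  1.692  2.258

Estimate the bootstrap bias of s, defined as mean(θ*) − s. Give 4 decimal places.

mean(θ*) = (2.123 + 1.716 + 1.479 + 1.740 + 2.817 + 1.692 + 2.258) / 7 = 1.97500
bias = 1.97500 − 2.133

bias = −0.1580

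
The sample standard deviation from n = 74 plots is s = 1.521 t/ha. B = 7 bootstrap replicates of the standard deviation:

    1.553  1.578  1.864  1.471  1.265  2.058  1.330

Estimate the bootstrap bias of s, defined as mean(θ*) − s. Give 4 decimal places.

bias = +0.0674

mean(θ*) = (1.553 + 1.578 + 1.864 + 1.471 + 1.265 + 2.058 + 1.330) / 7 = 1.58843
bias = 1.58843 − 1.521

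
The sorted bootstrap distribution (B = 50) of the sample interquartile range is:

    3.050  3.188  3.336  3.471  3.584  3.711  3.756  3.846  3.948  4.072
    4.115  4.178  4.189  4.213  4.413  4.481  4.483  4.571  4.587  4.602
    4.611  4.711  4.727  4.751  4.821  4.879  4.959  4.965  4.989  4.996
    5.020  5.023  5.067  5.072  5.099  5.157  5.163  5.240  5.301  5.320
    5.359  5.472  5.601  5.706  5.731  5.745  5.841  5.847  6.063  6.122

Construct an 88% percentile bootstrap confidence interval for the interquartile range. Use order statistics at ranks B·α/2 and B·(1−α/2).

(3.336, 5.841)

α = 0.12; lower rank = 50 × 0.060 = 3; upper rank = 50 × 0.940 = 47.
The 3rd smallest replicate is 3.336; the 47th is 5.841.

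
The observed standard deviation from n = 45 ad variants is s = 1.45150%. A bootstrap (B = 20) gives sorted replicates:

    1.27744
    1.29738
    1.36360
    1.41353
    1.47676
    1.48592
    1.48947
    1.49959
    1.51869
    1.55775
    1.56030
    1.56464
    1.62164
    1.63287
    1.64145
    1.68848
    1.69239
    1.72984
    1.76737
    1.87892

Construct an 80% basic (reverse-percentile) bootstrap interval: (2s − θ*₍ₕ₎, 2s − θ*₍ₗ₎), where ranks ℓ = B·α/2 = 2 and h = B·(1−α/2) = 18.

Percentile endpoints at ranks 2 and 18: θ*₍2₎ = 1.29738, θ*₍18₎ = 1.72984.
Basic interval reflects these around s:
  lower = 2 × 1.45150 − 1.72984 = 1.17316
  upper = 2 × 1.45150 − 1.29738 = 1.60562

(1.17316, 1.60562)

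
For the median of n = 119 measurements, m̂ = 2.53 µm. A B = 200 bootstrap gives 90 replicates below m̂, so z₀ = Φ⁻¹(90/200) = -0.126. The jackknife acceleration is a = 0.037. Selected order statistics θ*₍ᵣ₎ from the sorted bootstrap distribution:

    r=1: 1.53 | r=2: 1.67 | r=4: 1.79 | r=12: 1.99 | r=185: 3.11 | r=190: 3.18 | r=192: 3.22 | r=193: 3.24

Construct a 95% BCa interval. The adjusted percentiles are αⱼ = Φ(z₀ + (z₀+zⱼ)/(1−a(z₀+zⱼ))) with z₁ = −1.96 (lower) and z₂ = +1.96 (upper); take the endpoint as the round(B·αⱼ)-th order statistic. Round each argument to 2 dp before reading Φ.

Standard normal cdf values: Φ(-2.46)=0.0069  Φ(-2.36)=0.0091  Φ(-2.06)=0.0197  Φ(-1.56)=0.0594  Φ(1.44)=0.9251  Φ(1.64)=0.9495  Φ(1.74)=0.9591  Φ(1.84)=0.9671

(1.79, 3.24)

Lower: z₀ + z₁ = -0.126 + (-1.960) = -2.086; 1 − a(z₀+z₁) = 1 − (0.037)(-2.086) = 1.0772; argument = -0.126 + (-2.086)/1.0772 = -2.0625 → -2.06.
α₁ = Φ(-2.06) = 0.0197; rank = round(200 × 0.0197) = 4; θ*₍4₎ = 1.79.
Upper: z₀ + z₂ = 1.834; 1 − a(z₀+z₂) = 0.9321; argument = 1.8415 → 1.84; α₂ = 0.9671; rank = 193; θ*₍193₎ = 3.24.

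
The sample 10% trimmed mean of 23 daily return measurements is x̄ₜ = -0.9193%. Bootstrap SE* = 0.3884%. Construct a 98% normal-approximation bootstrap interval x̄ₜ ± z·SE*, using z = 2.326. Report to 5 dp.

(-1.82272, -0.01588)

Margin = 2.326 × 0.3884 = 0.903418
Interval: -0.9193 ± 0.903418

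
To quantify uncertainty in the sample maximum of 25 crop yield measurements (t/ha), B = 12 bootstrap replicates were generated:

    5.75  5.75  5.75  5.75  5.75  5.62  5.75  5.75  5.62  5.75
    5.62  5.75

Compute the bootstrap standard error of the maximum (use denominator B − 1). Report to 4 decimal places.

SE* = 0.0588

Bootstrap SE is the standard deviation of the 12 replicate maximums.
Mean of replicates: (5.75 + 5.75 + 5.75 + 5.75 + 5.75 + 5.62 + 5.75 + 5.75 + 5.62 + 5.75 + 5.62 + 5.75) / 12 = 68.61000 / 12 = 5.71750
Sum of squared deviations: (+0.03250)² + (+0.03250)² + (+0.03250)² + (+0.03250)² + (+0.03250)² + (−0.09750)² + (+0.03250)² + (+0.03250)² + (−0.09750)² + (+0.03250)² + (−0.09750)² + (+0.03250)² = 0.03802
Variance = 0.03802 / 11 = 0.00346
SE* = √0.00346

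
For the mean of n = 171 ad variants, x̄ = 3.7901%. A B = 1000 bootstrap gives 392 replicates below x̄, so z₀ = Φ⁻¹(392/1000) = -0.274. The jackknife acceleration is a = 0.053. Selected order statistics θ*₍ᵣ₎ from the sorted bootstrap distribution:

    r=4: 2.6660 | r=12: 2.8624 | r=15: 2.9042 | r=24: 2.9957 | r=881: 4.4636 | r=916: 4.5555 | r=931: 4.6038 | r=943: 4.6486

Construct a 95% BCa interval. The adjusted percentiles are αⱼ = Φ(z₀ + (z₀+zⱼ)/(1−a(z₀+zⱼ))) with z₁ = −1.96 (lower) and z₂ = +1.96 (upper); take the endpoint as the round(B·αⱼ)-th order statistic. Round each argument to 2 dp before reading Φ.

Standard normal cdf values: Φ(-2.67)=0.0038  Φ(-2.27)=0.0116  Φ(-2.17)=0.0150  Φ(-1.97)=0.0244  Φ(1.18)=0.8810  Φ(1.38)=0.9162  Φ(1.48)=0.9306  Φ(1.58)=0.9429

(2.8624, 4.6486)

Lower: z₀ + z₁ = -0.274 + (-1.960) = -2.234; 1 − a(z₀+z₁) = 1 − (0.053)(-2.234) = 1.1184; argument = -0.274 + (-2.234)/1.1184 = -2.2715 → -2.27.
α₁ = Φ(-2.27) = 0.0116; rank = round(1000 × 0.0116) = 12; θ*₍12₎ = 2.8624.
Upper: z₀ + z₂ = 1.686; 1 − a(z₀+z₂) = 0.9106; argument = 1.5774 → 1.58; α₂ = 0.9429; rank = 943; θ*₍943₎ = 4.6486.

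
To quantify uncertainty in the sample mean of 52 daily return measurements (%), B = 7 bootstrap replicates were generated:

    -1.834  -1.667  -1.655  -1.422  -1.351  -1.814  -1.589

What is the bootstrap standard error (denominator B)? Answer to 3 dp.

SE* = 0.169

Bootstrap SE is the standard deviation of the 7 replicate means.
Mean of replicates: ((-1.834) + (-1.667) + (-1.655) + (-1.422) + (-1.351) + (-1.814) + (-1.589)) / 7 = -11.3320 / 7 = -1.6189
Sum of squared deviations: (−0.2151)² + (−0.0481)² + (−0.0361)² + (+0.1969)² + (+0.2679)² + (−0.1951)² + (+0.0299)² = 0.1994
Variance = 0.1994 / 7 = 0.0285
SE* = √0.0285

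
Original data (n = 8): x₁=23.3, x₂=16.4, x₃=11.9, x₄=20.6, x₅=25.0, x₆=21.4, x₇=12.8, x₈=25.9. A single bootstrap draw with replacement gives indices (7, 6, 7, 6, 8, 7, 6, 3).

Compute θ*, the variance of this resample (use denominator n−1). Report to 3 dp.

Resample values: 12.8, 21.4, 12.8, 21.4, 25.9, 12.8, 21.4, 11.9.
Mean = 17.5500; sum of squared deviations = 213.8000
s² = 213.8000 / 7 = 30.5429

θ* = 30.543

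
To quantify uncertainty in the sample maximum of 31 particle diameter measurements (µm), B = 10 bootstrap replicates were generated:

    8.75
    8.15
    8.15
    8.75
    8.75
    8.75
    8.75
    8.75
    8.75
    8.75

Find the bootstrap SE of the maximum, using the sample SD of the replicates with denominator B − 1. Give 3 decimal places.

SE* = 0.253

Bootstrap SE is the standard deviation of the 10 replicate maximums.
Mean of replicates: (8.75 + 8.15 + 8.15 + 8.75 + 8.75 + 8.75 + 8.75 + 8.75 + 8.75 + 8.75) / 10 = 86.3000 / 10 = 8.6300
Sum of squared deviations: (+0.1200)² + (−0.4800)² + (−0.4800)² + (+0.1200)² + (+0.1200)² + (+0.1200)² + (+0.1200)² + (+0.1200)² + (+0.1200)² + (+0.1200)² = 0.5760
Variance = 0.5760 / 9 = 0.0640
SE* = √0.0640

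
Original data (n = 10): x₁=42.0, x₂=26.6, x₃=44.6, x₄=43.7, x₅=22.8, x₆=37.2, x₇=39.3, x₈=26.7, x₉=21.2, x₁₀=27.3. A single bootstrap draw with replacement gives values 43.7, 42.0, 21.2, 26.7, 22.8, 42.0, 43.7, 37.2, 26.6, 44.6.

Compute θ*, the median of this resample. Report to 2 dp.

Sorted: 21.2, 22.8, 26.6, 26.7, 37.2, 42.0, 42.0, 43.7, 43.7, 44.6
Median = average of the two middle values = 39.60

θ* = 39.60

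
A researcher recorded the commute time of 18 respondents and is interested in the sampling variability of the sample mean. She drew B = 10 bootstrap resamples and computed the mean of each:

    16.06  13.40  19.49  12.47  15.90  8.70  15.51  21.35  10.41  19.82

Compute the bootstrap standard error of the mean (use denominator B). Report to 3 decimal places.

Bootstrap SE is the standard deviation of the 10 replicate means.
Mean of replicates: (16.06 + 13.40 + 19.49 + 12.47 + 15.90 + 8.70 + 15.51 + 21.35 + 10.41 + 19.82) / 10 = 153.1100 / 10 = 15.3110
Sum of squared deviations: (+0.7490)² + (−1.9110)² + (+4.1790)² + (−2.8410)² + (+0.5890)² + (−6.6110)² + (+0.1990)² + (+6.0390)² + (−4.9010)² + (+4.5090)² = 154.6605
Variance = 154.6605 / 10 = 15.4660
SE* = √15.4660

SE* = 3.933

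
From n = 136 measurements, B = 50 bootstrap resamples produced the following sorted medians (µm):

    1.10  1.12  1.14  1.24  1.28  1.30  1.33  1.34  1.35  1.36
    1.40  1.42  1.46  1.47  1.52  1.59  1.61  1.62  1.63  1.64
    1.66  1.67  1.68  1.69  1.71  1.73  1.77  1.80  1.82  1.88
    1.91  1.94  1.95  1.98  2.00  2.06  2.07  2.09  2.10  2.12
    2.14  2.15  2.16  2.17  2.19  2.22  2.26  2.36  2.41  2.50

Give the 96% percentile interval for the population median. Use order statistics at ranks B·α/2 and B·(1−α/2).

(1.10, 2.41)

α = 0.04; lower rank = 50 × 0.020 = 1; upper rank = 50 × 0.980 = 49.
The 1st smallest replicate is 1.10; the 49th is 2.41.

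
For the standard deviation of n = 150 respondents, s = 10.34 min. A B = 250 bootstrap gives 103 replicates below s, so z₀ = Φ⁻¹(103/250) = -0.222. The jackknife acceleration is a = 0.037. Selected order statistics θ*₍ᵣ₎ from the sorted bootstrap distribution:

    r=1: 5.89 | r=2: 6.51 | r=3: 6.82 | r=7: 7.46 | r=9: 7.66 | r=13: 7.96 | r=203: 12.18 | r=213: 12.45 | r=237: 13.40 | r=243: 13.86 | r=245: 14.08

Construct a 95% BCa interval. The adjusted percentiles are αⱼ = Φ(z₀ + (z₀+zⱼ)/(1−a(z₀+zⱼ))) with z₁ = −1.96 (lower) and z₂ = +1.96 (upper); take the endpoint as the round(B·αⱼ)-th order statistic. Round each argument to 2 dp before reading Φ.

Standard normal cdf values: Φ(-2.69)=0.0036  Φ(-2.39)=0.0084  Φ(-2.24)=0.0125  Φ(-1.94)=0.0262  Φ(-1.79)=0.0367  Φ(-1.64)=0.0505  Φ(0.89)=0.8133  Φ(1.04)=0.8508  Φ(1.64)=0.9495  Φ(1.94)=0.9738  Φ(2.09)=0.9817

(6.82, 13.40)

Lower: z₀ + z₁ = -0.222 + (-1.960) = -2.182; 1 − a(z₀+z₁) = 1 − (0.037)(-2.182) = 1.0807; argument = -0.222 + (-2.182)/1.0807 = -2.2410 → -2.24.
α₁ = Φ(-2.24) = 0.0125; rank = round(250 × 0.0125) = 3; θ*₍3₎ = 6.82.
Upper: z₀ + z₂ = 1.738; 1 − a(z₀+z₂) = 0.9357; argument = 1.6354 → 1.64; α₂ = 0.9495; rank = 237; θ*₍237₎ = 13.40.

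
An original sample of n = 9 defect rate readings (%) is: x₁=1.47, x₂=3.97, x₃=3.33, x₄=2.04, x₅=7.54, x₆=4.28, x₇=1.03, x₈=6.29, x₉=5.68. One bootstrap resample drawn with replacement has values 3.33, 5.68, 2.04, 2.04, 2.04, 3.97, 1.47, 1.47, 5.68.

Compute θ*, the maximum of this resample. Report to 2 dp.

θ* = 5.68

Maximum = 5.68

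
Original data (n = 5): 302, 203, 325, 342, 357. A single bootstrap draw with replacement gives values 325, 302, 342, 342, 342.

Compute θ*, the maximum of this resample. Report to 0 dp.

Maximum = 342

θ* = 342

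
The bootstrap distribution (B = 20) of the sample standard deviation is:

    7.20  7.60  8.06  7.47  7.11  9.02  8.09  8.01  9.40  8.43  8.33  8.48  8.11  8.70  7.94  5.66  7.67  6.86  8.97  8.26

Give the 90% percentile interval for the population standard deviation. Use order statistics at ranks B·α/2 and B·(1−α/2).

Sorted replicates: 5.66, 6.86, 7.11, 7.20, 7.47, 7.60, 7.67, 7.94, 8.01, 8.06, 8.09, 8.11, 8.26, 8.33, 8.43, 8.48, 8.70, 8.97, 9.02, 9.40
α = 0.10; lower rank = 20 × 0.050 = 1; upper rank = 20 × 0.950 = 19.
The 1st smallest replicate is 5.66; the 19th is 9.02.

(5.66, 9.02)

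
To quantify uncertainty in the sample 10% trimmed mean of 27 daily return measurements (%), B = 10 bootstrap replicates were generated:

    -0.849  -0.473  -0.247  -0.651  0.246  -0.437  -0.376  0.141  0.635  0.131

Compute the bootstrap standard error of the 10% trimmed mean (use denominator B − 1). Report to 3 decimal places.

Bootstrap SE is the standard deviation of the 10 replicate 10% trimmed means.
Mean of replicates: ((-0.849) + (-0.473) + (-0.247) + (-0.651) + 0.246 + (-0.437) + (-0.376) + 0.141 + 0.635 + 0.131) / 10 = -1.8800 / 10 = -0.1880
Sum of squared deviations: (−0.6610)² + (−0.2850)² + (−0.0590)² + (−0.4630)² + (+0.4340)² + (−0.2490)² + (−0.1880)² + (+0.3290)² + (+0.8230)² + (+0.3190)² = 1.9090
Variance = 1.9090 / 9 = 0.2121
SE* = √0.2121

SE* = 0.461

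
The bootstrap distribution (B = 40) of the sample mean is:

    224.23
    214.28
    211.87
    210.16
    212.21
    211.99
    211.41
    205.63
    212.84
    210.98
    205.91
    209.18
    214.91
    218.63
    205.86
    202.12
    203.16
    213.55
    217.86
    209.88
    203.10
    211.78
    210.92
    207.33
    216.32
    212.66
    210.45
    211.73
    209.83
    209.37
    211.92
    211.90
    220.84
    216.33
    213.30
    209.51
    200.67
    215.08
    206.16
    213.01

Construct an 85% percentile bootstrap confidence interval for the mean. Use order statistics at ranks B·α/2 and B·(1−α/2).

(203.10, 217.86)

Sorted replicates: 200.67, 202.12, 203.10, 203.16, 205.63, 205.86, 205.91, 206.16, 207.33, 209.18, 209.37, 209.51, 209.83, 209.88, 210.16, 210.45, 210.92, 210.98, 211.41, 211.73, 211.78, 211.87, 211.90, 211.92, 211.99, 212.21, 212.66, 212.84, 213.01, 213.30, 213.55, 214.28, 214.91, 215.08, 216.32, 216.33, 217.86, 218.63, 220.84, 224.23
α = 0.15; lower rank = 40 × 0.075 = 3; upper rank = 40 × 0.925 = 37.
The 3rd smallest replicate is 203.10; the 37th is 217.86.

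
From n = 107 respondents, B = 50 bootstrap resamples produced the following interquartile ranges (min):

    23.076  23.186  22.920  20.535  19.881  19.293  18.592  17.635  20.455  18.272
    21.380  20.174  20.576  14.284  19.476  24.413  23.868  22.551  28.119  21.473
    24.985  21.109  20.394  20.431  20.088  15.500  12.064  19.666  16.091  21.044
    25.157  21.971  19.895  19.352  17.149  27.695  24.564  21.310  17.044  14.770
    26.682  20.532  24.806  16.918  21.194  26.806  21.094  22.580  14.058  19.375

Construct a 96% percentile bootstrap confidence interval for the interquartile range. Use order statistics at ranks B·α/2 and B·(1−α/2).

Sorted replicates: 12.064, 14.058, 14.284, 14.770, 15.500, 16.091, 16.918, 17.044, 17.149, 17.635, 18.272, 18.592, 19.293, 19.352, 19.375, 19.476, 19.666, 19.881, 19.895, 20.088, 20.174, 20.394, 20.431, 20.455, 20.532, 20.535, 20.576, 21.044, 21.094, 21.109, 21.194, 21.310, 21.380, 21.473, 21.971, 22.551, 22.580, 22.920, 23.076, 23.186, 23.868, 24.413, 24.564, 24.806, 24.985, 25.157, 26.682, 26.806, 27.695, 28.119
α = 0.04; lower rank = 50 × 0.020 = 1; upper rank = 50 × 0.980 = 49.
The 1st smallest replicate is 12.064; the 49th is 27.695.

(12.064, 27.695)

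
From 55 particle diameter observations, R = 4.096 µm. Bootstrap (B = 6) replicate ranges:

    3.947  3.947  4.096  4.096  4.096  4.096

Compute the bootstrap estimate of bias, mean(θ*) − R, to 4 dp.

bias = −0.0497

mean(θ*) = (3.947 + 3.947 + 4.096 + 4.096 + 4.096 + 4.096) / 6 = 4.04633
bias = 4.04633 − 4.096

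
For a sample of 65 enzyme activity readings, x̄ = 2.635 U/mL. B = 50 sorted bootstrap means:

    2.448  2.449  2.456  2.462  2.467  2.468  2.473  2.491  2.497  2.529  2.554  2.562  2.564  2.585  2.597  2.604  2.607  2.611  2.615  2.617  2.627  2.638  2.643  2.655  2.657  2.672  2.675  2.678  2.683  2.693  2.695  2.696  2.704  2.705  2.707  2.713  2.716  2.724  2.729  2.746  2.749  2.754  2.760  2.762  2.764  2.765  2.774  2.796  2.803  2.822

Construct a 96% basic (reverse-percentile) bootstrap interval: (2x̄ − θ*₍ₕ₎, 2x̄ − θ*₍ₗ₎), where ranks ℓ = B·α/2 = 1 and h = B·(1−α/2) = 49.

Percentile endpoints at ranks 1 and 49: θ*₍1₎ = 2.448, θ*₍49₎ = 2.803.
Basic interval reflects these around x̄:
  lower = 2 × 2.635 − 2.803 = 2.467
  upper = 2 × 2.635 − 2.448 = 2.822

(2.467, 2.822)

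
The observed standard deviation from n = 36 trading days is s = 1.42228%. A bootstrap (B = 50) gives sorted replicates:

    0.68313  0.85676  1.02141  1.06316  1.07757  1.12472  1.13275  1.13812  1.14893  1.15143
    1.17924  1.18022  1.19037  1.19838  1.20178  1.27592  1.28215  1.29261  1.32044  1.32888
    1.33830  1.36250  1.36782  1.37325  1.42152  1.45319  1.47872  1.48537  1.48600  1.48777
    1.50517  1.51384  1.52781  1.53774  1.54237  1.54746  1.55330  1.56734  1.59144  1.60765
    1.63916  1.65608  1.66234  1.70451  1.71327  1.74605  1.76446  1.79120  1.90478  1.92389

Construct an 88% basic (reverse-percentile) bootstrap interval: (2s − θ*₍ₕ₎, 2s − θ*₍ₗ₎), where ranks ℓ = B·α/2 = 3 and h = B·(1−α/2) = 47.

(1.08010, 1.82315)

Percentile endpoints at ranks 3 and 47: θ*₍3₎ = 1.02141, θ*₍47₎ = 1.76446.
Basic interval reflects these around s:
  lower = 2 × 1.42228 − 1.76446 = 1.08010
  upper = 2 × 1.42228 − 1.02141 = 1.82315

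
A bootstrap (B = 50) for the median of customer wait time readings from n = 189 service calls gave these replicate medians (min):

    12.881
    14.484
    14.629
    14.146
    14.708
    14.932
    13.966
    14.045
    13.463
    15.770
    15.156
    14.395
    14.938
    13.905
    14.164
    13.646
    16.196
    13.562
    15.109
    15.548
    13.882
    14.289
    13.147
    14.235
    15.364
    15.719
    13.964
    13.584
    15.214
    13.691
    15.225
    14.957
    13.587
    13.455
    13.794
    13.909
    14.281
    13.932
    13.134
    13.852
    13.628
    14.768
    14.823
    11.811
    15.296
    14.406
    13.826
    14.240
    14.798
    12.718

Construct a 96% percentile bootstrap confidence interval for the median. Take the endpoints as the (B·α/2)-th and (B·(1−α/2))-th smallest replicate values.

(11.811, 15.770)

Sorted replicates: 11.811, 12.718, 12.881, 13.134, 13.147, 13.455, 13.463, 13.562, 13.584, 13.587, 13.628, 13.646, 13.691, 13.794, 13.826, 13.852, 13.882, 13.905, 13.909, 13.932, 13.964, 13.966, 14.045, 14.146, 14.164, 14.235, 14.240, 14.281, 14.289, 14.395, 14.406, 14.484, 14.629, 14.708, 14.768, 14.798, 14.823, 14.932, 14.938, 14.957, 15.109, 15.156, 15.214, 15.225, 15.296, 15.364, 15.548, 15.719, 15.770, 16.196
α = 0.04; lower rank = 50 × 0.020 = 1; upper rank = 50 × 0.980 = 49.
The 1st smallest replicate is 11.811; the 49th is 15.770.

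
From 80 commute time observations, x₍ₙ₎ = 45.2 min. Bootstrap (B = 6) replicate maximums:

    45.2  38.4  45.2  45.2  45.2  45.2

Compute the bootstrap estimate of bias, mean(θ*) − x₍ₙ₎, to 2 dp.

mean(θ*) = (45.2 + 38.4 + 45.2 + 45.2 + 45.2 + 45.2) / 6 = 44.067
bias = 44.067 − 45.2

bias = −1.13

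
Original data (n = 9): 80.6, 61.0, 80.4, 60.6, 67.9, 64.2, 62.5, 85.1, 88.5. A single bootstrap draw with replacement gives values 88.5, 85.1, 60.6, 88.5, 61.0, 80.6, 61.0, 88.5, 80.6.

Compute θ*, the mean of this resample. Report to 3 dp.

θ* = 77.156

Mean = (88.5 + 85.1 + 60.6 + 88.5 + 61.0 + 80.6 + 61.0 + 88.5 + 80.6) / 9 = 694.40 / 9 = 77.156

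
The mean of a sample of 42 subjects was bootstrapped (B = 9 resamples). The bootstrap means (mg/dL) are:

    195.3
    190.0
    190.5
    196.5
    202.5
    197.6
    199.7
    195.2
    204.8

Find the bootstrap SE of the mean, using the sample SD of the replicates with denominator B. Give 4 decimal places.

SE* = 4.6700

Bootstrap SE is the standard deviation of the 9 replicate means.
Mean of replicates: (195.3 + 190.0 + 190.5 + 196.5 + 202.5 + 197.6 + 199.7 + 195.2 + 204.8) / 9 = 1772.10000 / 9 = 196.90000
Sum of squared deviations: (−1.60000)² + (−6.90000)² + (−6.40000)² + (−0.40000)² + (+5.60000)² + (+0.70000)² + (+2.80000)² + (−1.70000)² + (+7.90000)² = 196.28000
Variance = 196.28000 / 9 = 21.80889
SE* = √21.80889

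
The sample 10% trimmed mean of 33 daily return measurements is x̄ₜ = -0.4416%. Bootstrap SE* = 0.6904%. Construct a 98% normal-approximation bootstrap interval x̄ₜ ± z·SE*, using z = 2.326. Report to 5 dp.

(-2.04747, 1.16427)

Margin = 2.326 × 0.6904 = 1.605870
Interval: -0.4416 ± 1.605870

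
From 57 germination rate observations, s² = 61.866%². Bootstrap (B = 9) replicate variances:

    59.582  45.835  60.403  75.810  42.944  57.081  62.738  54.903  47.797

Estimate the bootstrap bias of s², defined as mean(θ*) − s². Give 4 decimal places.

mean(θ*) = (59.582 + 45.835 + 60.403 + 75.810 + 42.944 + 57.081 + 62.738 + 54.903 + 47.797) / 9 = 56.34367
bias = 56.34367 − 61.866

bias = −5.5223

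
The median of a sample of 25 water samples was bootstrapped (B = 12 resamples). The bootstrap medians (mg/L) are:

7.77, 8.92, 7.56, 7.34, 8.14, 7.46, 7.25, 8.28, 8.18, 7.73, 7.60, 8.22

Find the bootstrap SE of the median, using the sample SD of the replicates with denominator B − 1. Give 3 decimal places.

SE* = 0.486

Bootstrap SE is the standard deviation of the 12 replicate medians.
Mean of replicates: (7.77 + 8.92 + 7.56 + 7.34 + 8.14 + 7.46 + 7.25 + 8.28 + 8.18 + 7.73 + 7.60 + 8.22) / 12 = 94.4500 / 12 = 7.8708
Sum of squared deviations: (−0.1008)² + (+1.0492)² + (−0.3108)² + (−0.5308)² + (+0.2692)² + (−0.4108)² + (−0.6208)² + (+0.4092)² + (+0.3092)² + (−0.1408)² + (−0.2708)² + (+0.3492)² = 2.5941
Variance = 2.5941 / 11 = 0.2358
SE* = √0.2358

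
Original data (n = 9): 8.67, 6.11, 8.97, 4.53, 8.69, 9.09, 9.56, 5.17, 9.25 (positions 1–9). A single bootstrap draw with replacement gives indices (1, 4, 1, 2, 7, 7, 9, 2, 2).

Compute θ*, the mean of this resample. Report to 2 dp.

θ* = 7.62

Resample values: 8.67, 4.53, 8.67, 6.11, 9.56, 9.56, 9.25, 6.11, 6.11.
Mean = (8.67 + 4.53 + 8.67 + 6.11 + 9.56 + 9.56 + 9.25 + 6.11 + 6.11) / 9 = 68.570 / 9 = 7.62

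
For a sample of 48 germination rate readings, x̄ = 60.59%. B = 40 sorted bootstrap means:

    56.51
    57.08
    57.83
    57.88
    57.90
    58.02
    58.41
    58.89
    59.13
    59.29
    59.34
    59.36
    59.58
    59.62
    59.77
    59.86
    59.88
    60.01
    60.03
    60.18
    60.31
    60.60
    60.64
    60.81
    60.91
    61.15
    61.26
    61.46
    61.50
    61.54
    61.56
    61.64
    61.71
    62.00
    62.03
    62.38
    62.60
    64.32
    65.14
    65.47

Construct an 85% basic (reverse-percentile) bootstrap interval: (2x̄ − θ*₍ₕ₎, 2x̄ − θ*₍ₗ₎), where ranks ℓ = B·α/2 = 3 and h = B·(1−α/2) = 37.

(58.58, 63.35)

Percentile endpoints at ranks 3 and 37: θ*₍3₎ = 57.83, θ*₍37₎ = 62.60.
Basic interval reflects these around x̄:
  lower = 2 × 60.59 − 62.60 = 58.58
  upper = 2 × 60.59 − 57.83 = 63.35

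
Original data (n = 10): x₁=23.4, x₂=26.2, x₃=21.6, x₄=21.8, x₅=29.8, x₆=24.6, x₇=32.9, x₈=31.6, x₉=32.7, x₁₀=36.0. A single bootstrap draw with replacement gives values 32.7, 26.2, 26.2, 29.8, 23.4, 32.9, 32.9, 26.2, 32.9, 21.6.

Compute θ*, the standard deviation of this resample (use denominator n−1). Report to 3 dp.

Mean = 28.4800; sum of squared deviations = 166.8960
s² = 166.8960 / 9 = 18.5440
s = √18.5440 = 4.306

θ* = 4.306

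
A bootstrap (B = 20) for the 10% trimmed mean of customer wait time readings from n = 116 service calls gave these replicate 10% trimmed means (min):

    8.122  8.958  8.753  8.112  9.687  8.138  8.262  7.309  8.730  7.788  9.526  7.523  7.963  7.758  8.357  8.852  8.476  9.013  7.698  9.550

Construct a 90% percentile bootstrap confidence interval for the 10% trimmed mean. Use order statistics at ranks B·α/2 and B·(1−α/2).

Sorted replicates: 7.309, 7.523, 7.698, 7.758, 7.788, 7.963, 8.112, 8.122, 8.138, 8.262, 8.357, 8.476, 8.730, 8.753, 8.852, 8.958, 9.013, 9.526, 9.550, 9.687
α = 0.10; lower rank = 20 × 0.050 = 1; upper rank = 20 × 0.950 = 19.
The 1st smallest replicate is 7.309; the 19th is 9.550.

(7.309, 9.550)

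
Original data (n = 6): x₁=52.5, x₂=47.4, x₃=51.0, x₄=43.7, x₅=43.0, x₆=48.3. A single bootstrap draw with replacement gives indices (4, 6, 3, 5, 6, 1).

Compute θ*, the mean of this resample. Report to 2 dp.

θ* = 47.80

Resample values: 43.7, 48.3, 51.0, 43.0, 48.3, 52.5.
Mean = (43.7 + 48.3 + 51.0 + 43.0 + 48.3 + 52.5) / 6 = 286.80 / 6 = 47.80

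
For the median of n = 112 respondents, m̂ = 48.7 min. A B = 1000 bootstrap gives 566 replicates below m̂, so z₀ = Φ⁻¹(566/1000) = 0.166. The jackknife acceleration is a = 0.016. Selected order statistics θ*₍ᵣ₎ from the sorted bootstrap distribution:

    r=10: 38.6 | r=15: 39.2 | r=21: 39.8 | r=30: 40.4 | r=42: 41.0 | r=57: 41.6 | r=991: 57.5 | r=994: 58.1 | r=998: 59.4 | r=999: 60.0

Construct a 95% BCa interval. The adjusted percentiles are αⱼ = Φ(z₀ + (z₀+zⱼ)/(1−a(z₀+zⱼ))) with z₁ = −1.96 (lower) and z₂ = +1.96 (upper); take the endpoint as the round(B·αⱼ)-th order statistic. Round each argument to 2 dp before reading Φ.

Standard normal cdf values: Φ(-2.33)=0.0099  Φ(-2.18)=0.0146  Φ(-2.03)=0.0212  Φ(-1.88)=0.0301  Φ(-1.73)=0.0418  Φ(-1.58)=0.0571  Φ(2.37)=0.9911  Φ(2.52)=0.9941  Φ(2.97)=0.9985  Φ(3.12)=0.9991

(41.6, 57.5)

Lower: z₀ + z₁ = 0.166 + (-1.960) = -1.794; 1 − a(z₀+z₁) = 1 − (0.016)(-1.794) = 1.0287; argument = 0.166 + (-1.794)/1.0287 = -1.5779 → -1.58.
α₁ = Φ(-1.58) = 0.0571; rank = round(1000 × 0.0571) = 57; θ*₍57₎ = 41.6.
Upper: z₀ + z₂ = 2.126; 1 − a(z₀+z₂) = 0.9660; argument = 2.3669 → 2.37; α₂ = 0.9911; rank = 991; θ*₍991₎ = 57.5.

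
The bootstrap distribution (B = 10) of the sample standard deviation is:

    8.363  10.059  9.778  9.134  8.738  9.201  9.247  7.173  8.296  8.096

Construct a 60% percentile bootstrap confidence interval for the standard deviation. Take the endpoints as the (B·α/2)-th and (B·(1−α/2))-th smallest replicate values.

Sorted replicates: 7.173, 8.096, 8.296, 8.363, 8.738, 9.134, 9.201, 9.247, 9.778, 10.059
α = 0.40; lower rank = 10 × 0.200 = 2; upper rank = 10 × 0.800 = 8.
The 2nd smallest replicate is 8.096; the 8th is 9.247.

(8.096, 9.247)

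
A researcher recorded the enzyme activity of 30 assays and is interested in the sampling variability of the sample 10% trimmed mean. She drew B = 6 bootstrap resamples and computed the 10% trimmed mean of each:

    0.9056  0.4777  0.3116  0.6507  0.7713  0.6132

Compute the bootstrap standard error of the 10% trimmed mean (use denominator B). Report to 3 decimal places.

SE* = 0.192

Bootstrap SE is the standard deviation of the 6 replicate 10% trimmed means.
Mean of replicates: (0.9056 + 0.4777 + 0.3116 + 0.6507 + 0.7713 + 0.6132) / 6 = 3.73010 / 6 = 0.62168
Sum of squared deviations: (+0.28392)² + (−0.14398)² + (−0.31008)² + (+0.02902)² + (+0.14962)² + (−0.00848)² = 0.22079
Variance = 0.22079 / 6 = 0.03680
SE* = √0.03680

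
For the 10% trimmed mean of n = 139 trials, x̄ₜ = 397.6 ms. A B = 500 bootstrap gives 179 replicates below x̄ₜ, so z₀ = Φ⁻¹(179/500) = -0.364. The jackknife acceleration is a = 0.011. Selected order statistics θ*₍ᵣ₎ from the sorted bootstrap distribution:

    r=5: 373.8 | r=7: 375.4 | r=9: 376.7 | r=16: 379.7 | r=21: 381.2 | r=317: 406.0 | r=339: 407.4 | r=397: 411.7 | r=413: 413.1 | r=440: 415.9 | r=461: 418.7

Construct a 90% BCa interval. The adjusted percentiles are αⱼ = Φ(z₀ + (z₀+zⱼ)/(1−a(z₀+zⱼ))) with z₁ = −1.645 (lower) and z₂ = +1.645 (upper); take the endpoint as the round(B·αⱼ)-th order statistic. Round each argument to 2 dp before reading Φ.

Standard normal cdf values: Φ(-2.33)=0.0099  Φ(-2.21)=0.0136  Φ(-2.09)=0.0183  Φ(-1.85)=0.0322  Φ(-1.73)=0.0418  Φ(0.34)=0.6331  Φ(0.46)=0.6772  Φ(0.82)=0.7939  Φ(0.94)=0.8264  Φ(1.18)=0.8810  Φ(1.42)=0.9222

Lower: z₀ + z₁ = -0.364 + (-1.645) = -2.009; 1 − a(z₀+z₁) = 1 − (0.011)(-2.009) = 1.0221; argument = -0.364 + (-2.009)/1.0221 = -2.3296 → -2.33.
α₁ = Φ(-2.33) = 0.0099; rank = round(500 × 0.0099) = 5; θ*₍5₎ = 373.8.
Upper: z₀ + z₂ = 1.281; 1 − a(z₀+z₂) = 0.9859; argument = 0.9353 → 0.94; α₂ = 0.8264; rank = 413; θ*₍413₎ = 413.1.

(373.8, 413.1)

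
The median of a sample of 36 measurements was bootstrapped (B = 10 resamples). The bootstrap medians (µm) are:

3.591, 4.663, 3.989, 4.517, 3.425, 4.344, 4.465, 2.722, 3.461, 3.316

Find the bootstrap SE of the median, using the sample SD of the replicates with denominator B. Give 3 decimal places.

Bootstrap SE is the standard deviation of the 10 replicate medians.
Mean of replicates: (3.591 + 4.663 + 3.989 + 4.517 + 3.425 + 4.344 + 4.465 + 2.722 + 3.461 + 3.316) / 10 = 38.4930 / 10 = 3.8493
Sum of squared deviations: (−0.2583)² + (+0.8137)² + (+0.1397)² + (+0.6677)² + (−0.4243)² + (+0.4947)² + (+0.6157)² + (−1.1273)² + (−0.3883)² + (−0.5333)² = 3.7040
Variance = 3.7040 / 10 = 0.3704
SE* = √0.3704

SE* = 0.609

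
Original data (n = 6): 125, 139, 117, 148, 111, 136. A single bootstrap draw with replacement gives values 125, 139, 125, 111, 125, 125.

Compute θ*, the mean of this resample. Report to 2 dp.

Mean = (125 + 139 + 125 + 111 + 125 + 125) / 6 = 750.0 / 6 = 125.00

θ* = 125.00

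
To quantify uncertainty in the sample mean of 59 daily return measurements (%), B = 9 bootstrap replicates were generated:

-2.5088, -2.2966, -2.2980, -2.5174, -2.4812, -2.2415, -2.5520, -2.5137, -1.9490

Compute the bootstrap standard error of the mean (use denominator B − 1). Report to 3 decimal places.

Bootstrap SE is the standard deviation of the 9 replicate means.
Mean of replicates: ((-2.5088) + (-2.2966) + (-2.2980) + (-2.5174) + (-2.4812) + (-2.2415) + (-2.5520) + (-2.5137) + (-1.9490)) / 9 = -21.35820 / 9 = -2.37313
Sum of squared deviations: (−0.13567)² + (+0.07653)² + (+0.07513)² + (−0.14427)² + (−0.10807)² + (+0.13163)² + (−0.17887)² + (−0.14057)² + (+0.42413)² = 0.31137
Variance = 0.31137 / 8 = 0.03892
SE* = √0.03892

SE* = 0.197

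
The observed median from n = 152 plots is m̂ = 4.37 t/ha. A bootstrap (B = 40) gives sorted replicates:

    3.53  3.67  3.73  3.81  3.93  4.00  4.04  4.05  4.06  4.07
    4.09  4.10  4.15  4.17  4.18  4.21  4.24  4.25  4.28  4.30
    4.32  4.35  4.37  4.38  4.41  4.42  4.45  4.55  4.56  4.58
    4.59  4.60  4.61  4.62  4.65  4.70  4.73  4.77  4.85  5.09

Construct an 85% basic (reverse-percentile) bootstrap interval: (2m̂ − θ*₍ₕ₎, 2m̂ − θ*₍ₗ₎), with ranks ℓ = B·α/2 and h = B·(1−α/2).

Percentile endpoints at ranks 3 and 37: θ*₍3₎ = 3.73, θ*₍37₎ = 4.73.
Basic interval reflects these around m̂:
  lower = 2 × 4.37 − 4.73 = 4.01
  upper = 2 × 4.37 − 3.73 = 5.01

(4.01, 5.01)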